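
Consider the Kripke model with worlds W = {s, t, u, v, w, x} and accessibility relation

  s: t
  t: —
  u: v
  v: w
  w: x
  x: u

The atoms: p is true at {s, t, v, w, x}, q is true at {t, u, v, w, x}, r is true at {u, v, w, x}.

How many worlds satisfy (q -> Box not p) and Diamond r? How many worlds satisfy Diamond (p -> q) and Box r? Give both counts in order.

For (q -> Box not p) and Diamond r:
s: q -> Box not p is T, Diamond r is F. ✗
t: q -> Box not p is T, Diamond r is F. ✗
u: q -> Box not p is F, Diamond r is T. ✗
v: q -> Box not p is F, Diamond r is T. ✗
w: q -> Box not p is F, Diamond r is T. ✗
x: q -> Box not p is T, Diamond r is T. ✓
— 1 world.
For Diamond (p -> q) and Box r:
s: Diamond (p -> q) is T, Box r is F. ✗
t: Diamond (p -> q) is F, Box r is T. ✗
u: Diamond (p -> q) is T, Box r is T. ✓
v: Diamond (p -> q) is T, Box r is T. ✓
w: Diamond (p -> q) is T, Box r is T. ✓
x: Diamond (p -> q) is T, Box r is T. ✓
— 4 worlds.

1 and 4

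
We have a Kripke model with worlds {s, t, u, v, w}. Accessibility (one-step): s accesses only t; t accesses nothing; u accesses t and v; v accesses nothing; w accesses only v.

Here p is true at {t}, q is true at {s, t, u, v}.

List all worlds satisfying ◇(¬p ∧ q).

s: successors {t}; ¬p ∧ q there: t:F. ✗
t: no successors, so ◇(¬p ∧ q) fails. ✗
u: successors {t, v}; ¬p ∧ q there: t:F, v:T. ✓
v: no successors, so ◇(¬p ∧ q) fails. ✗
w: successors {v}; ¬p ∧ q there: v:T. ✓

{u, w}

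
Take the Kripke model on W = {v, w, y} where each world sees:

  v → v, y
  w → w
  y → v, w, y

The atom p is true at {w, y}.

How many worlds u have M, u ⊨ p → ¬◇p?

1

v: p is F, ¬◇p is F. ✓
w: p is T, ¬◇p is F. ✗
y: p is T, ¬◇p is F. ✗
Satisfying worlds: {v}.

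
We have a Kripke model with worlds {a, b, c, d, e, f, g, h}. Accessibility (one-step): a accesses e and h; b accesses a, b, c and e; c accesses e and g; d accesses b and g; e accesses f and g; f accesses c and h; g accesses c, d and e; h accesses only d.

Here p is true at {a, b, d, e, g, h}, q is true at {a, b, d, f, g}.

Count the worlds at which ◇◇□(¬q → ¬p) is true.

a: successors {e, h}; ◇□(¬q → ¬p) there: e:F, h:T. ✓
b: successors {a, b, c, e}; ◇□(¬q → ¬p) there: a:T, b:T, c:T, e:F. ✓
c: successors {e, g}; ◇□(¬q → ¬p) there: e:F, g:T. ✓
d: successors {b, g}; ◇□(¬q → ¬p) there: b:T, g:T. ✓
e: successors {f, g}; ◇□(¬q → ¬p) there: f:T, g:T. ✓
f: successors {c, h}; ◇□(¬q → ¬p) there: c:T, h:T. ✓
g: successors {c, d, e}; ◇□(¬q → ¬p) there: c:T, d:F, e:F. ✓
h: successors {d}; ◇□(¬q → ¬p) there: d:F. ✗
Satisfying worlds: {a, b, c, d, e, f, g}.

7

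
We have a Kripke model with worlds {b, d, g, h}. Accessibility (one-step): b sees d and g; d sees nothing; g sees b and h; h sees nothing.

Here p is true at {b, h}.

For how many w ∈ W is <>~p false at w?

b: successors {d, g}; ~p there: d:T, g:T. ✓
d: no successors, so <>~p fails. ✗
g: successors {b, h}; ~p there: b:F, h:F. ✗
h: no successors, so <>~p fails. ✗
Satisfying worlds: {b}.
So <>~p fails at the other 3 worlds.

3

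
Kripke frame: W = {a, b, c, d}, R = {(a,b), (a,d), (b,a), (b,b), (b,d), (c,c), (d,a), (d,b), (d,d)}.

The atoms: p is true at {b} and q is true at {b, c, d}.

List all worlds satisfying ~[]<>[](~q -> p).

a: []<>[](~q -> p) is T. ✗
b: []<>[](~q -> p) is F. ✓
c: []<>[](~q -> p) is T. ✗
d: []<>[](~q -> p) is F. ✓

{b, d}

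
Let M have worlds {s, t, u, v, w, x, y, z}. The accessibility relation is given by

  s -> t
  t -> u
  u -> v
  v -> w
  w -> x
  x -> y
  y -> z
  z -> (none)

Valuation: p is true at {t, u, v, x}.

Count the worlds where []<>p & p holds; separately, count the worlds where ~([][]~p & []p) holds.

For []<>p & p:
s: []<>p is T, p is F. ✗
t: []<>p is T, p is T. ✓
u: []<>p is F, p is T. ✗
v: []<>p is T, p is T. ✓
w: []<>p is F, p is F. ✗
x: []<>p is F, p is T. ✗
y: []<>p is F, p is F. ✗
z: []<>p is T, p is F. ✗
— 2 worlds.
For ~([][]~p & []p):
s: [][]~p & []p is F. ✓
t: [][]~p & []p is F. ✓
u: [][]~p & []p is T. ✗
v: [][]~p & []p is F. ✓
w: [][]~p & []p is T. ✗
x: [][]~p & []p is F. ✓
y: [][]~p & []p is F. ✓
z: [][]~p & []p is T. ✗
— 5 worlds.

2 and 5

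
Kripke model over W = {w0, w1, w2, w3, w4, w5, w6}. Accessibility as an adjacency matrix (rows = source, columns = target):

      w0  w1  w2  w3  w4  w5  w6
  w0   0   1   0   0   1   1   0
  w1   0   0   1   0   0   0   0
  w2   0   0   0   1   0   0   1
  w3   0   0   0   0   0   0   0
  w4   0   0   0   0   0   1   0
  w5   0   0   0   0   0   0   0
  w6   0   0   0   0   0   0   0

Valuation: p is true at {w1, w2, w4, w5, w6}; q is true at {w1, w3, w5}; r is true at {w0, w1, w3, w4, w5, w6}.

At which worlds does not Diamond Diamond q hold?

{w2, w3, w4, w5, w6}

w0: Diamond Diamond q is T. ✗
w1: Diamond Diamond q is T. ✗
w2: Diamond Diamond q is F. ✓
w3: Diamond Diamond q is F. ✓
w4: Diamond Diamond q is F. ✓
w5: Diamond Diamond q is F. ✓
w6: Diamond Diamond q is F. ✓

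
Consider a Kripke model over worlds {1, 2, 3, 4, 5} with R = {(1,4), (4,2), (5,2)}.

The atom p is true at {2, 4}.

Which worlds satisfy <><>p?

{1}

1: successors {4}; <>p there: 4:T. ✓
2: no successors, so <><>p fails. ✗
3: no successors, so <><>p fails. ✗
4: successors {2}; <>p there: 2:F. ✗
5: successors {2}; <>p there: 2:F. ✗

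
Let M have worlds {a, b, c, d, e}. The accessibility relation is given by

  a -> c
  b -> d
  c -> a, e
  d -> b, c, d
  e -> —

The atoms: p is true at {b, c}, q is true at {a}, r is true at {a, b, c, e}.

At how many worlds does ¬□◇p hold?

3

a: □◇p is F. ✓
b: □◇p is T. ✗
c: □◇p is F. ✓
d: □◇p is F. ✓
e: □◇p is T. ✗
Satisfying worlds: {a, c, d}.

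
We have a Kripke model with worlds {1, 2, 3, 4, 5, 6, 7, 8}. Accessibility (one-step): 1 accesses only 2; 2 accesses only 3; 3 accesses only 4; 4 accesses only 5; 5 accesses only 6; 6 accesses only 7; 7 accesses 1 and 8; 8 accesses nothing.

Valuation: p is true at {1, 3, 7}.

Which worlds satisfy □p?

1: successors {2}; p there: 2:F. ✗
2: successors {3}; p there: 3:T. ✓
3: successors {4}; p there: 4:F. ✗
4: successors {5}; p there: 5:F. ✗
5: successors {6}; p there: 6:F. ✗
6: successors {7}; p there: 7:T. ✓
7: successors {1, 8}; p there: 1:T, 8:F. ✗
8: no successors, so □p holds vacuously. ✓

{2, 6, 8}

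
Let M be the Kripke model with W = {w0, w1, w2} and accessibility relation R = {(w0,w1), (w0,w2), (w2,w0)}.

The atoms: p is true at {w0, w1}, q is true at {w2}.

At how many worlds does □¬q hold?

w0: successors {w1, w2}; ¬q there: w1:T, w2:F. ✗
w1: no successors, so □¬q holds vacuously. ✓
w2: successors {w0}; ¬q there: w0:T. ✓
Satisfying worlds: {w1, w2}.

2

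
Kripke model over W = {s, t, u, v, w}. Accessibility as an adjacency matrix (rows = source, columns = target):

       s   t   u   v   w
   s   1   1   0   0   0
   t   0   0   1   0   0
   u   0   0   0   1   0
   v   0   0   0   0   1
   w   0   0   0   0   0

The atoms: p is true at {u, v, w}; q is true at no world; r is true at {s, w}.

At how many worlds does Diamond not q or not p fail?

s: Diamond not q is T, not p is T. ✓
t: Diamond not q is T, not p is T. ✓
u: Diamond not q is T, not p is F. ✓
v: Diamond not q is T, not p is F. ✓
w: Diamond not q is F, not p is F. ✗
Satisfying worlds: {s, t, u, v}.
So Diamond not q or not p fails at the other 1 world.

1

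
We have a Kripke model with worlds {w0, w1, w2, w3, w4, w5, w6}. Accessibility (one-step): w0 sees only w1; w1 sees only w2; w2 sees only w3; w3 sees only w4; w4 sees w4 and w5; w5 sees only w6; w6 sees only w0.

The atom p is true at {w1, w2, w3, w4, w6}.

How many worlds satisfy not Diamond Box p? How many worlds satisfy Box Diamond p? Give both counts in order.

For not Diamond Box p:
w0: Diamond Box p is T. ✗
w1: Diamond Box p is T. ✗
w2: Diamond Box p is T. ✗
w3: Diamond Box p is F. ✓
w4: Diamond Box p is T. ✗
w5: Diamond Box p is F. ✓
w6: Diamond Box p is T. ✗
— 2 worlds.
For Box Diamond p:
w0: successors {w1}; Diamond p there: w1:T. ✓
w1: successors {w2}; Diamond p there: w2:T. ✓
w2: successors {w3}; Diamond p there: w3:T. ✓
w3: successors {w4}; Diamond p there: w4:T. ✓
w4: successors {w4, w5}; Diamond p there: w4:T, w5:T. ✓
w5: successors {w6}; Diamond p there: w6:F. ✗
w6: successors {w0}; Diamond p there: w0:T. ✓
— 6 worlds.

2 and 6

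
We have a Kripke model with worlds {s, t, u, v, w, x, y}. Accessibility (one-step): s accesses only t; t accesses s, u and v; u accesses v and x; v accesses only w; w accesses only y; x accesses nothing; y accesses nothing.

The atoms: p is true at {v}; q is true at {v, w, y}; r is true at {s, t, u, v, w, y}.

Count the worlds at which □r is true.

s: successors {t}; r there: t:T. ✓
t: successors {s, u, v}; r there: s:T, u:T, v:T. ✓
u: successors {v, x}; r there: v:T, x:F. ✗
v: successors {w}; r there: w:T. ✓
w: successors {y}; r there: y:T. ✓
x: no successors, so □r holds vacuously. ✓
y: no successors, so □r holds vacuously. ✓
Satisfying worlds: {s, t, v, w, x, y}.

6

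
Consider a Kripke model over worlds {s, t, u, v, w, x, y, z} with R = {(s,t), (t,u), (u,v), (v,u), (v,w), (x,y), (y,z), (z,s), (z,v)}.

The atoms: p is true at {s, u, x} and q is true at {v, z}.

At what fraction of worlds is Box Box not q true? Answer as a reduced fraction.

1/2

s: successors {t}; Box not q there: t:T. ✓
t: successors {u}; Box not q there: u:F. ✗
u: successors {v}; Box not q there: v:T. ✓
v: successors {u, w}; Box not q there: u:F, w:T. ✗
w: no successors, so Box Box not q holds vacuously. ✓
x: successors {y}; Box not q there: y:F. ✗
y: successors {z}; Box not q there: z:F. ✗
z: successors {s, v}; Box not q there: s:T, v:T. ✓
That's 4 of 8 worlds, so 4/8 = 1/2.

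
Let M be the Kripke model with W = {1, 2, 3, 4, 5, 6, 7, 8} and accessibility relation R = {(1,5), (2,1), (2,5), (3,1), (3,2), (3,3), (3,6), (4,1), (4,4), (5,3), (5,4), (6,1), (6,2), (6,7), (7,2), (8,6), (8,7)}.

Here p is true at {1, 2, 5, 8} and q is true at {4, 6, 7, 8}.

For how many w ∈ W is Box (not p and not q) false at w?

8

1: successors {5}; not p and not q there: 5:F. ✗
2: successors {1, 5}; not p and not q there: 1:F, 5:F. ✗
3: successors {1, 2, 3, 6}; not p and not q there: 1:F, 2:F, 3:T, 6:F. ✗
4: successors {1, 4}; not p and not q there: 1:F, 4:F. ✗
5: successors {3, 4}; not p and not q there: 3:T, 4:F. ✗
6: successors {1, 2, 7}; not p and not q there: 1:F, 2:F, 7:F. ✗
7: successors {2}; not p and not q there: 2:F. ✗
8: successors {6, 7}; not p and not q there: 6:F, 7:F. ✗
Satisfying worlds: ∅.
So Box (not p and not q) fails at the other 8 worlds.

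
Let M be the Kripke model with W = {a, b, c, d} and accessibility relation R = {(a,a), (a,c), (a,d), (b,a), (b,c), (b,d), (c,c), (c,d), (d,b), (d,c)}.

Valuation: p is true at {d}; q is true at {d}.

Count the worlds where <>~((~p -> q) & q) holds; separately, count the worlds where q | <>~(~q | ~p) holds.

For <>~((~p -> q) & q):
a: successors {a, c, d}; ~((~p -> q) & q) there: a:T, c:T, d:F. ✓
b: successors {a, c, d}; ~((~p -> q) & q) there: a:T, c:T, d:F. ✓
c: successors {c, d}; ~((~p -> q) & q) there: c:T, d:F. ✓
d: successors {b, c}; ~((~p -> q) & q) there: b:T, c:T. ✓
— 4 worlds.
For q | <>~(~q | ~p):
a: q is F, <>~(~q | ~p) is T. ✓
b: q is F, <>~(~q | ~p) is T. ✓
c: q is F, <>~(~q | ~p) is T. ✓
d: q is T, <>~(~q | ~p) is F. ✓
— 4 worlds.

4 and 4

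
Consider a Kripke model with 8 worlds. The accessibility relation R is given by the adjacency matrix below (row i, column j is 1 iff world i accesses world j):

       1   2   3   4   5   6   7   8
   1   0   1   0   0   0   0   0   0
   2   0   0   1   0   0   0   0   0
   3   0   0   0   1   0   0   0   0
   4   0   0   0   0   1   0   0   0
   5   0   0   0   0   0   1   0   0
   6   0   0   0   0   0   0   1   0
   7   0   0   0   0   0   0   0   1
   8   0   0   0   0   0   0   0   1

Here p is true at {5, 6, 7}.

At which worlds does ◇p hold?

1: successors {2}; p there: 2:F. ✗
2: successors {3}; p there: 3:F. ✗
3: successors {4}; p there: 4:F. ✗
4: successors {5}; p there: 5:T. ✓
5: successors {6}; p there: 6:T. ✓
6: successors {7}; p there: 7:T. ✓
7: successors {8}; p there: 8:F. ✗
8: successors {8}; p there: 8:F. ✗

{4, 5, 6}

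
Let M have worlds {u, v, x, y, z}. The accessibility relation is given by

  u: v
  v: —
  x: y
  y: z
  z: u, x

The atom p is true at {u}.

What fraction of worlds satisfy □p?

1/5

u: successors {v}; p there: v:F. ✗
v: no successors, so □p holds vacuously. ✓
x: successors {y}; p there: y:F. ✗
y: successors {z}; p there: z:F. ✗
z: successors {u, x}; p there: u:T, x:F. ✗
That's 1 of 5 worlds, so 1/5.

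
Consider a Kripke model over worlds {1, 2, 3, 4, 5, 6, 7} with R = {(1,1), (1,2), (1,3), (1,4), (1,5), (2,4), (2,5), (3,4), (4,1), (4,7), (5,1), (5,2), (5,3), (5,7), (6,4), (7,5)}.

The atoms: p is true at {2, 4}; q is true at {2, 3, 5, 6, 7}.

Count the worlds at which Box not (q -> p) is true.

1

1: successors {1, 2, 3, 4, 5}; not (q -> p) there: 1:F, 2:F, 3:T, 4:F, 5:T. ✗
2: successors {4, 5}; not (q -> p) there: 4:F, 5:T. ✗
3: successors {4}; not (q -> p) there: 4:F. ✗
4: successors {1, 7}; not (q -> p) there: 1:F, 7:T. ✗
5: successors {1, 2, 3, 7}; not (q -> p) there: 1:F, 2:F, 3:T, 7:T. ✗
6: successors {4}; not (q -> p) there: 4:F. ✗
7: successors {5}; not (q -> p) there: 5:T. ✓
Satisfying worlds: {7}.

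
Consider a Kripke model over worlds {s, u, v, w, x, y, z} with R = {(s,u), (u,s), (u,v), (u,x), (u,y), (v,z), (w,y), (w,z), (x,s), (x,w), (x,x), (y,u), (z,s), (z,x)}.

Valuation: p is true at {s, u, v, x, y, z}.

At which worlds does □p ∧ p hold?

s: □p is T, p is T. ✓
u: □p is T, p is T. ✓
v: □p is T, p is T. ✓
w: □p is T, p is F. ✗
x: □p is F, p is T. ✗
y: □p is T, p is T. ✓
z: □p is T, p is T. ✓

{s, u, v, y, z}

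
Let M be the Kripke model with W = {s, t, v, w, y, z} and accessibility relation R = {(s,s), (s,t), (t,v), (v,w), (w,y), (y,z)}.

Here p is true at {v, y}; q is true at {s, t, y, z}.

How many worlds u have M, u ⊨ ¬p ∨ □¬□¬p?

s: ¬p is T, □¬□¬p is F. ✓
t: ¬p is T, □¬□¬p is F. ✓
v: ¬p is F, □¬□¬p is T. ✓
w: ¬p is T, □¬□¬p is F. ✓
y: ¬p is F, □¬□¬p is F. ✗
z: ¬p is T, □¬□¬p is T. ✓
Satisfying worlds: {s, t, v, w, z}.

5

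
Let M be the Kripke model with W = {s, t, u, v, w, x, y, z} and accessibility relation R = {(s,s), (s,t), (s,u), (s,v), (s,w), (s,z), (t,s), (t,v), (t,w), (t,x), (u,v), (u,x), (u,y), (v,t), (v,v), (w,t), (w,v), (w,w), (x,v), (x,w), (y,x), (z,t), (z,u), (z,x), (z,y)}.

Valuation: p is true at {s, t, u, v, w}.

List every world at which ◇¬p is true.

{s, t, u, y, z}

s: successors {s, t, u, v, w, z}; ¬p there: s:F, t:F, u:F, v:F, w:F, z:T. ✓
t: successors {s, v, w, x}; ¬p there: s:F, v:F, w:F, x:T. ✓
u: successors {v, x, y}; ¬p there: v:F, x:T, y:T. ✓
v: successors {t, v}; ¬p there: t:F, v:F. ✗
w: successors {t, v, w}; ¬p there: t:F, v:F, w:F. ✗
x: successors {v, w}; ¬p there: v:F, w:F. ✗
y: successors {x}; ¬p there: x:T. ✓
z: successors {t, u, x, y}; ¬p there: t:F, u:F, x:T, y:T. ✓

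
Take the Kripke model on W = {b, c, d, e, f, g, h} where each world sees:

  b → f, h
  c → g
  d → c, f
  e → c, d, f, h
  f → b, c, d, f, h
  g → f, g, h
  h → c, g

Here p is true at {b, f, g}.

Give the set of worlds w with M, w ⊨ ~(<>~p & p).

{c, d, e, h}

b: <>~p & p is T. ✗
c: <>~p & p is F. ✓
d: <>~p & p is F. ✓
e: <>~p & p is F. ✓
f: <>~p & p is T. ✗
g: <>~p & p is T. ✗
h: <>~p & p is F. ✓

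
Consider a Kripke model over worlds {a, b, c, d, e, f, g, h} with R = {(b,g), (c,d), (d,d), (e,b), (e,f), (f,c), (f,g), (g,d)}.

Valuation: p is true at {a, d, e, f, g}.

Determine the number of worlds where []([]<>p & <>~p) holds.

a: no successors, so []([]<>p & <>~p) holds vacuously. ✓
b: successors {g}; []<>p & <>~p there: g:F. ✗
c: successors {d}; []<>p & <>~p there: d:F. ✗
d: successors {d}; []<>p & <>~p there: d:F. ✗
e: successors {b, f}; []<>p & <>~p there: b:F, f:T. ✗
f: successors {c, g}; []<>p & <>~p there: c:F, g:F. ✗
g: successors {d}; []<>p & <>~p there: d:F. ✗
h: no successors, so []([]<>p & <>~p) holds vacuously. ✓
Satisfying worlds: {a, h}.

2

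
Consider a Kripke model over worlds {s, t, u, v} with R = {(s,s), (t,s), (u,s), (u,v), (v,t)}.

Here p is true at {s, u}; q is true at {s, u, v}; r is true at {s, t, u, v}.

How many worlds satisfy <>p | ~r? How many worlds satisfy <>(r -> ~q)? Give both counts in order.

3 and 1

For <>p | ~r:
s: <>p is T, ~r is F. ✓
t: <>p is T, ~r is F. ✓
u: <>p is T, ~r is F. ✓
v: <>p is F, ~r is F. ✗
— 3 worlds.
For <>(r -> ~q):
s: successors {s}; r -> ~q there: s:F. ✗
t: successors {s}; r -> ~q there: s:F. ✗
u: successors {s, v}; r -> ~q there: s:F, v:F. ✗
v: successors {t}; r -> ~q there: t:T. ✓
— 1 world.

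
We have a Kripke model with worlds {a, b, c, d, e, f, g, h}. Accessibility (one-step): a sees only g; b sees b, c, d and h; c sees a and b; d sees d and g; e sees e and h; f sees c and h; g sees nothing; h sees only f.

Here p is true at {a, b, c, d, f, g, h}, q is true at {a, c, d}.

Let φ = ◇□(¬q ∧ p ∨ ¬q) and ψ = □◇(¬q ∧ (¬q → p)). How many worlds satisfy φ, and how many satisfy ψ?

For ◇□(¬q ∧ p ∨ ¬q):
a: successors {g}; □(¬q ∧ p ∨ ¬q) there: g:T. ✓
b: successors {b, c, d, h}; □(¬q ∧ p ∨ ¬q) there: b:F, c:F, d:F, h:T. ✓
c: successors {a, b}; □(¬q ∧ p ∨ ¬q) there: a:T, b:F. ✓
d: successors {d, g}; □(¬q ∧ p ∨ ¬q) there: d:F, g:T. ✓
e: successors {e, h}; □(¬q ∧ p ∨ ¬q) there: e:T, h:T. ✓
f: successors {c, h}; □(¬q ∧ p ∨ ¬q) there: c:F, h:T. ✓
g: no successors, so ◇□(¬q ∧ p ∨ ¬q) fails. ✗
h: successors {f}; □(¬q ∧ p ∨ ¬q) there: f:F. ✗
— 6 worlds.
For □◇(¬q ∧ (¬q → p)):
a: successors {g}; ◇(¬q ∧ (¬q → p)) there: g:F. ✗
b: successors {b, c, d, h}; ◇(¬q ∧ (¬q → p)) there: b:T, c:T, d:T, h:T. ✓
c: successors {a, b}; ◇(¬q ∧ (¬q → p)) there: a:T, b:T. ✓
d: successors {d, g}; ◇(¬q ∧ (¬q → p)) there: d:T, g:F. ✗
e: successors {e, h}; ◇(¬q ∧ (¬q → p)) there: e:T, h:T. ✓
f: successors {c, h}; ◇(¬q ∧ (¬q → p)) there: c:T, h:T. ✓
g: no successors, so □◇(¬q ∧ (¬q → p)) holds vacuously. ✓
h: successors {f}; ◇(¬q ∧ (¬q → p)) there: f:T. ✓
— 6 worlds.

6 and 6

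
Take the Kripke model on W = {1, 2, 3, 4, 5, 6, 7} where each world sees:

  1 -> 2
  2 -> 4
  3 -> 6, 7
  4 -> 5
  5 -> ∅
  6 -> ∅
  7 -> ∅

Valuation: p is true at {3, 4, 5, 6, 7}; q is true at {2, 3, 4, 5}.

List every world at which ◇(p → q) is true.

1: successors {2}; p → q there: 2:T. ✓
2: successors {4}; p → q there: 4:T. ✓
3: successors {6, 7}; p → q there: 6:F, 7:F. ✗
4: successors {5}; p → q there: 5:T. ✓
5: no successors, so ◇(p → q) fails. ✗
6: no successors, so ◇(p → q) fails. ✗
7: no successors, so ◇(p → q) fails. ✗

{1, 2, 4}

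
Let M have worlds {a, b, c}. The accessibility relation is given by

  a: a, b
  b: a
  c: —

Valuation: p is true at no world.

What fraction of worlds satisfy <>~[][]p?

2/3

a: successors {a, b}; ~[][]p there: a:T, b:T. ✓
b: successors {a}; ~[][]p there: a:T. ✓
c: no successors, so <>~[][]p fails. ✗
That's 2 of 3 worlds, so 2/3.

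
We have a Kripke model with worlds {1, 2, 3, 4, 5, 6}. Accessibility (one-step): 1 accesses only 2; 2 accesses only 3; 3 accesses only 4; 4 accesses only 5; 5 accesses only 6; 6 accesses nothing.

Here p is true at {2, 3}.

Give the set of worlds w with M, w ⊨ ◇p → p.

{2, 3, 4, 5, 6}

1: ◇p is T, p is F. ✗
2: ◇p is T, p is T. ✓
3: ◇p is F, p is T. ✓
4: ◇p is F, p is F. ✓
5: ◇p is F, p is F. ✓
6: ◇p is F, p is F. ✓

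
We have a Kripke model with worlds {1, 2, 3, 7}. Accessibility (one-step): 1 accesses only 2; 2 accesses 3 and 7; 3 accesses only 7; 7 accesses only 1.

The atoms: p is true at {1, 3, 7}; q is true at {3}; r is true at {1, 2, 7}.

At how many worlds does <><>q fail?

1: successors {2}; <>q there: 2:T. ✓
2: successors {3, 7}; <>q there: 3:F, 7:F. ✗
3: successors {7}; <>q there: 7:F. ✗
7: successors {1}; <>q there: 1:F. ✗
Satisfying worlds: {1}.
So <><>q fails at the other 3 worlds.

3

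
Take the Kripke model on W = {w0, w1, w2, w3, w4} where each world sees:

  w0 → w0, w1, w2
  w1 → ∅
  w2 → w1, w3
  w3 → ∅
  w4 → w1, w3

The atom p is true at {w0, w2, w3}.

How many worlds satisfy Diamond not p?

w0: successors {w0, w1, w2}; not p there: w0:F, w1:T, w2:F. ✓
w1: no successors, so Diamond not p fails. ✗
w2: successors {w1, w3}; not p there: w1:T, w3:F. ✓
w3: no successors, so Diamond not p fails. ✗
w4: successors {w1, w3}; not p there: w1:T, w3:F. ✓
Satisfying worlds: {w0, w2, w4}.

3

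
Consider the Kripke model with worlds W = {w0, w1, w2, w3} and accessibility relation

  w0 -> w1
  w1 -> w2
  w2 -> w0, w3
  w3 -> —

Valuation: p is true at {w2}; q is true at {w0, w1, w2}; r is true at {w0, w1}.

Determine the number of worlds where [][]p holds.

2

w0: successors {w1}; []p there: w1:T. ✓
w1: successors {w2}; []p there: w2:F. ✗
w2: successors {w0, w3}; []p there: w0:F, w3:T. ✗
w3: no successors, so [][]p holds vacuously. ✓
Satisfying worlds: {w0, w3}.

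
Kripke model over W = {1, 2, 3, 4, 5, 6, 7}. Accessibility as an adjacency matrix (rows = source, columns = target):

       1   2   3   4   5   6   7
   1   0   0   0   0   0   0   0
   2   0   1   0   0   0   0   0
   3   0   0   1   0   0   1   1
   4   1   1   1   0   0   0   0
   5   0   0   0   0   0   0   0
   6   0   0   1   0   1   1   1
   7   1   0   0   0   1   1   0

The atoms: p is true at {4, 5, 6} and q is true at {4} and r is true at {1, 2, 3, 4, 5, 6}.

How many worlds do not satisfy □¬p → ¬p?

1: □¬p is T, ¬p is T. ✓
2: □¬p is T, ¬p is T. ✓
3: □¬p is F, ¬p is T. ✓
4: □¬p is T, ¬p is F. ✗
5: □¬p is T, ¬p is F. ✗
6: □¬p is F, ¬p is F. ✓
7: □¬p is F, ¬p is T. ✓
Satisfying worlds: {1, 2, 3, 6, 7}.
So □¬p → ¬p fails at the other 2 worlds.

2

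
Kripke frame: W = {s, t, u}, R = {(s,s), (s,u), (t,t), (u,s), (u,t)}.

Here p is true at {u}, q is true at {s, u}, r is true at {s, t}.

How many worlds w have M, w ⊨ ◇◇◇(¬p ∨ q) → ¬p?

s: ◇◇◇(¬p ∨ q) is T, ¬p is T. ✓
t: ◇◇◇(¬p ∨ q) is T, ¬p is T. ✓
u: ◇◇◇(¬p ∨ q) is T, ¬p is F. ✗
Satisfying worlds: {s, t}.

2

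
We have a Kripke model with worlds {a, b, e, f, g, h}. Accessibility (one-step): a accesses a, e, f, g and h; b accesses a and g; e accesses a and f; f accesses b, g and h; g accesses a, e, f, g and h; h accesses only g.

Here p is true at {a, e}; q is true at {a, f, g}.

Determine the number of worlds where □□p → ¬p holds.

6

a: □□p is F, ¬p is F. ✓
b: □□p is F, ¬p is T. ✓
e: □□p is F, ¬p is F. ✓
f: □□p is F, ¬p is T. ✓
g: □□p is F, ¬p is T. ✓
h: □□p is F, ¬p is T. ✓
Satisfying worlds: {a, b, e, f, g, h}.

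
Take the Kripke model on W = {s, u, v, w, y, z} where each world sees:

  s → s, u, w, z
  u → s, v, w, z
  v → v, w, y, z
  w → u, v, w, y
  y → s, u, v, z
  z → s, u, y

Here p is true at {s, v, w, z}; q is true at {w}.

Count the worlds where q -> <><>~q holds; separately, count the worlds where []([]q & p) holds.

For q -> <><>~q:
s: q is F, <><>~q is T. ✓
u: q is F, <><>~q is T. ✓
v: q is F, <><>~q is T. ✓
w: q is T, <><>~q is T. ✓
y: q is F, <><>~q is T. ✓
z: q is F, <><>~q is T. ✓
— 6 worlds.
For []([]q & p):
s: successors {s, u, w, z}; []q & p there: s:F, u:F, w:F, z:F. ✗
u: successors {s, v, w, z}; []q & p there: s:F, v:F, w:F, z:F. ✗
v: successors {v, w, y, z}; []q & p there: v:F, w:F, y:F, z:F. ✗
w: successors {u, v, w, y}; []q & p there: u:F, v:F, w:F, y:F. ✗
y: successors {s, u, v, z}; []q & p there: s:F, u:F, v:F, z:F. ✗
z: successors {s, u, y}; []q & p there: s:F, u:F, y:F. ✗
— 0 worlds.

6 and 0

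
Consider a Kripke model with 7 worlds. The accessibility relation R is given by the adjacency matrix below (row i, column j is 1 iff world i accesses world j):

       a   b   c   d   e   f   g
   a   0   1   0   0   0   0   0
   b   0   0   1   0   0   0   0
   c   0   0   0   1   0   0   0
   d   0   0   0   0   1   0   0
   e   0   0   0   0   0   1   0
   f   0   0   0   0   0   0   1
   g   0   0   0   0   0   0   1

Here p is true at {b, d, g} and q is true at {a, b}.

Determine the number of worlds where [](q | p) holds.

4

a: successors {b}; q | p there: b:T. ✓
b: successors {c}; q | p there: c:F. ✗
c: successors {d}; q | p there: d:T. ✓
d: successors {e}; q | p there: e:F. ✗
e: successors {f}; q | p there: f:F. ✗
f: successors {g}; q | p there: g:T. ✓
g: successors {g}; q | p there: g:T. ✓
Satisfying worlds: {a, c, f, g}.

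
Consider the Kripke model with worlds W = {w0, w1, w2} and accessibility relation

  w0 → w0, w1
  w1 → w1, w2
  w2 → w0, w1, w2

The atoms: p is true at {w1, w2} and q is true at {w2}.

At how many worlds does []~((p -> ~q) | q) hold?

0

w0: successors {w0, w1}; ~((p -> ~q) | q) there: w0:F, w1:F. ✗
w1: successors {w1, w2}; ~((p -> ~q) | q) there: w1:F, w2:F. ✗
w2: successors {w0, w1, w2}; ~((p -> ~q) | q) there: w0:F, w1:F, w2:F. ✗
Satisfying worlds: ∅.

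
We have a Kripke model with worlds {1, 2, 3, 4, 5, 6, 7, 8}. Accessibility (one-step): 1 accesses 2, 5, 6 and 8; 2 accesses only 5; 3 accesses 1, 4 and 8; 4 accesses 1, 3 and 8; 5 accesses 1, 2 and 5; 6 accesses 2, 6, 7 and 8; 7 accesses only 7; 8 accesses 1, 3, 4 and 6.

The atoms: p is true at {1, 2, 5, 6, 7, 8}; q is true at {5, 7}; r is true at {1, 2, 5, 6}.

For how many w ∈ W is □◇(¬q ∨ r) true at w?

6

1: successors {2, 5, 6, 8}; ◇(¬q ∨ r) there: 2:T, 5:T, 6:T, 8:T. ✓
2: successors {5}; ◇(¬q ∨ r) there: 5:T. ✓
3: successors {1, 4, 8}; ◇(¬q ∨ r) there: 1:T, 4:T, 8:T. ✓
4: successors {1, 3, 8}; ◇(¬q ∨ r) there: 1:T, 3:T, 8:T. ✓
5: successors {1, 2, 5}; ◇(¬q ∨ r) there: 1:T, 2:T, 5:T. ✓
6: successors {2, 6, 7, 8}; ◇(¬q ∨ r) there: 2:T, 6:T, 7:F, 8:T. ✗
7: successors {7}; ◇(¬q ∨ r) there: 7:F. ✗
8: successors {1, 3, 4, 6}; ◇(¬q ∨ r) there: 1:T, 3:T, 4:T, 6:T. ✓
Satisfying worlds: {1, 2, 3, 4, 5, 8}.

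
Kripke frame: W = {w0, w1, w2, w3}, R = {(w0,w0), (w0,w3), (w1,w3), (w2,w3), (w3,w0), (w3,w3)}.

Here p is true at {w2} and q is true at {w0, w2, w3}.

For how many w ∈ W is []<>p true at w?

0

w0: successors {w0, w3}; <>p there: w0:F, w3:F. ✗
w1: successors {w3}; <>p there: w3:F. ✗
w2: successors {w3}; <>p there: w3:F. ✗
w3: successors {w0, w3}; <>p there: w0:F, w3:F. ✗
Satisfying worlds: ∅.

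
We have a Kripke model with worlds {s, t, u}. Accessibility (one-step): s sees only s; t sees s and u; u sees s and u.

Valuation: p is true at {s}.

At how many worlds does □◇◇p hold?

s: successors {s}; ◇◇p there: s:T. ✓
t: successors {s, u}; ◇◇p there: s:T, u:T. ✓
u: successors {s, u}; ◇◇p there: s:T, u:T. ✓
Satisfying worlds: {s, t, u}.

3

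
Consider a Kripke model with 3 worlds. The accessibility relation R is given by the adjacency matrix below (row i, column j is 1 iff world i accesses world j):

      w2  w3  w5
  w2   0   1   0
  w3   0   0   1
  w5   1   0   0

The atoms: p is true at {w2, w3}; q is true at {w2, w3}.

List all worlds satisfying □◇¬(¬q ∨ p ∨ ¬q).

w2: successors {w3}; ◇¬(¬q ∨ p ∨ ¬q) there: w3:F. ✗
w3: successors {w5}; ◇¬(¬q ∨ p ∨ ¬q) there: w5:F. ✗
w5: successors {w2}; ◇¬(¬q ∨ p ∨ ¬q) there: w2:F. ✗

∅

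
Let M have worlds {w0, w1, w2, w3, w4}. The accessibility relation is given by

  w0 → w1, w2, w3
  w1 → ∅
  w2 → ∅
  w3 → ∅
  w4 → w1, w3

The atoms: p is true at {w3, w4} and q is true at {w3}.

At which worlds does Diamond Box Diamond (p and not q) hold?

{w0, w4}

w0: successors {w1, w2, w3}; Box Diamond (p and not q) there: w1:T, w2:T, w3:T. ✓
w1: no successors, so Diamond Box Diamond (p and not q) fails. ✗
w2: no successors, so Diamond Box Diamond (p and not q) fails. ✗
w3: no successors, so Diamond Box Diamond (p and not q) fails. ✗
w4: successors {w1, w3}; Box Diamond (p and not q) there: w1:T, w3:T. ✓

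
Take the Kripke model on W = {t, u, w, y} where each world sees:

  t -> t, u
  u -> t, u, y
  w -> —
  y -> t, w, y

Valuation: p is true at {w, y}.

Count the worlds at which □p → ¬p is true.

t: □p is F, ¬p is T. ✓
u: □p is F, ¬p is T. ✓
w: □p is T, ¬p is F. ✗
y: □p is F, ¬p is F. ✓
Satisfying worlds: {t, u, y}.

3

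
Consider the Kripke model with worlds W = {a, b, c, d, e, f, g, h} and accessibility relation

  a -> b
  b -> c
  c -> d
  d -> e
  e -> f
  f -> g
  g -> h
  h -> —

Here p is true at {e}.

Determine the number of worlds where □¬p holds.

7

a: successors {b}; ¬p there: b:T. ✓
b: successors {c}; ¬p there: c:T. ✓
c: successors {d}; ¬p there: d:T. ✓
d: successors {e}; ¬p there: e:F. ✗
e: successors {f}; ¬p there: f:T. ✓
f: successors {g}; ¬p there: g:T. ✓
g: successors {h}; ¬p there: h:T. ✓
h: no successors, so □¬p holds vacuously. ✓
Satisfying worlds: {a, b, c, e, f, g, h}.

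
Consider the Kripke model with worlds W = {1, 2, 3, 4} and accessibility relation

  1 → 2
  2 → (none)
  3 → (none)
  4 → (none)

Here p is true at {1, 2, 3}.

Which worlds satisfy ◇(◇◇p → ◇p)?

1: successors {2}; ◇◇p → ◇p there: 2:T. ✓
2: no successors, so ◇(◇◇p → ◇p) fails. ✗
3: no successors, so ◇(◇◇p → ◇p) fails. ✗
4: no successors, so ◇(◇◇p → ◇p) fails. ✗

{1}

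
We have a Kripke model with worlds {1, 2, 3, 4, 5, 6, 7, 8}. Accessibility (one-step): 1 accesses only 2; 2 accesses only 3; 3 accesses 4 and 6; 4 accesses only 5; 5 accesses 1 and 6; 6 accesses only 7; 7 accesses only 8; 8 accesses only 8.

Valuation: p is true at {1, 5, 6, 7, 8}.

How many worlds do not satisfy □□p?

1: successors {2}; □p there: 2:F. ✗
2: successors {3}; □p there: 3:F. ✗
3: successors {4, 6}; □p there: 4:T, 6:T. ✓
4: successors {5}; □p there: 5:T. ✓
5: successors {1, 6}; □p there: 1:F, 6:T. ✗
6: successors {7}; □p there: 7:T. ✓
7: successors {8}; □p there: 8:T. ✓
8: successors {8}; □p there: 8:T. ✓
Satisfying worlds: {3, 4, 6, 7, 8}.
So □□p fails at the other 3 worlds.

3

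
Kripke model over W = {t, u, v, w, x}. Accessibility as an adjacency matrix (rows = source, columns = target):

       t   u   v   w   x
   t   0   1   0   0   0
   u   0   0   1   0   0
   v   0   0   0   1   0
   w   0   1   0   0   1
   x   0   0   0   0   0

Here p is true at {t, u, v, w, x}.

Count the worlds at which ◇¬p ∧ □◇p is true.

t: ◇¬p is F, □◇p is T. ✗
u: ◇¬p is F, □◇p is T. ✗
v: ◇¬p is F, □◇p is T. ✗
w: ◇¬p is F, □◇p is F. ✗
x: ◇¬p is F, □◇p is T. ✗
Satisfying worlds: ∅.

0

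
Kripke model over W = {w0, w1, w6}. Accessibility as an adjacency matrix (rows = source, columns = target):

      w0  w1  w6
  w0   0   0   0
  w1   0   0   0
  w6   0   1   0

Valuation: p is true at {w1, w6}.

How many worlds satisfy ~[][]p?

0

w0: [][]p is T. ✗
w1: [][]p is T. ✗
w6: [][]p is T. ✗
Satisfying worlds: ∅.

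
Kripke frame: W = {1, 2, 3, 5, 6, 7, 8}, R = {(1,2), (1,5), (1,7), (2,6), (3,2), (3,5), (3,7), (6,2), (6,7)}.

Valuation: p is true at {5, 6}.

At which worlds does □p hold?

1: successors {2, 5, 7}; p there: 2:F, 5:T, 7:F. ✗
2: successors {6}; p there: 6:T. ✓
3: successors {2, 5, 7}; p there: 2:F, 5:T, 7:F. ✗
5: no successors, so □p holds vacuously. ✓
6: successors {2, 7}; p there: 2:F, 7:F. ✗
7: no successors, so □p holds vacuously. ✓
8: no successors, so □p holds vacuously. ✓

{2, 5, 7, 8}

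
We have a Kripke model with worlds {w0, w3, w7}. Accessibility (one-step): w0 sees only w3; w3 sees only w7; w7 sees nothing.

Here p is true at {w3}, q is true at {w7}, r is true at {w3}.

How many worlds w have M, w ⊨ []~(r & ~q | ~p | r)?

1

w0: successors {w3}; ~(r & ~q | ~p | r) there: w3:F. ✗
w3: successors {w7}; ~(r & ~q | ~p | r) there: w7:F. ✗
w7: no successors, so []~(r & ~q | ~p | r) holds vacuously. ✓
Satisfying worlds: {w7}.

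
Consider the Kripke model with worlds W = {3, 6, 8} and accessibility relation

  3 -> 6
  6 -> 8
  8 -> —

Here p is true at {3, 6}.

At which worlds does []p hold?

{3, 8}

3: successors {6}; p there: 6:T. ✓
6: successors {8}; p there: 8:F. ✗
8: no successors, so []p holds vacuously. ✓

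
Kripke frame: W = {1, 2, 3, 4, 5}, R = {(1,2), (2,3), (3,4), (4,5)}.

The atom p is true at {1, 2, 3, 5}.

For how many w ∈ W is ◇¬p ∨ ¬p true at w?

2

1: ◇¬p is F, ¬p is F. ✗
2: ◇¬p is F, ¬p is F. ✗
3: ◇¬p is T, ¬p is F. ✓
4: ◇¬p is F, ¬p is T. ✓
5: ◇¬p is F, ¬p is F. ✗
Satisfying worlds: {3, 4}.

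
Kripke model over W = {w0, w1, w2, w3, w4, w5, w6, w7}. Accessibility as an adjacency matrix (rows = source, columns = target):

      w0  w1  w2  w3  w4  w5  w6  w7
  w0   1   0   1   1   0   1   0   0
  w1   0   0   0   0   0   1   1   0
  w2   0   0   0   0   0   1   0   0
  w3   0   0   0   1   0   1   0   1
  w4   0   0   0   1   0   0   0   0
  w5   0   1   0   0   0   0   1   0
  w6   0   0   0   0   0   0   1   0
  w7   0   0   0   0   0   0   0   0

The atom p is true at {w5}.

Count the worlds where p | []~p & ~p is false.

4

w0: p is F, []~p & ~p is F. ✗
w1: p is F, []~p & ~p is F. ✗
w2: p is F, []~p & ~p is F. ✗
w3: p is F, []~p & ~p is F. ✗
w4: p is F, []~p & ~p is T. ✓
w5: p is T, []~p & ~p is F. ✓
w6: p is F, []~p & ~p is T. ✓
w7: p is F, []~p & ~p is T. ✓
Satisfying worlds: {w4, w5, w6, w7}.
So p | []~p & ~p fails at the other 4 worlds.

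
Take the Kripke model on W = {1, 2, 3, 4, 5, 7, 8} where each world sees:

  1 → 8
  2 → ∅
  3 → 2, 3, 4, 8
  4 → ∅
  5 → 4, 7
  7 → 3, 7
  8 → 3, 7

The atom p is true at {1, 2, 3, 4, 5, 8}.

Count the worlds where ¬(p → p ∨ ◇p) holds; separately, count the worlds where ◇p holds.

For ¬(p → p ∨ ◇p):
1: p → p ∨ ◇p is T. ✗
2: p → p ∨ ◇p is T. ✗
3: p → p ∨ ◇p is T. ✗
4: p → p ∨ ◇p is T. ✗
5: p → p ∨ ◇p is T. ✗
7: p → p ∨ ◇p is T. ✗
8: p → p ∨ ◇p is T. ✗
— 0 worlds.
For ◇p:
1: successors {8}; p there: 8:T. ✓
2: no successors, so ◇p fails. ✗
3: successors {2, 3, 4, 8}; p there: 2:T, 3:T, 4:T, 8:T. ✓
4: no successors, so ◇p fails. ✗
5: successors {4, 7}; p there: 4:T, 7:F. ✓
7: successors {3, 7}; p there: 3:T, 7:F. ✓
8: successors {3, 7}; p there: 3:T, 7:F. ✓
— 5 worlds.

0 and 5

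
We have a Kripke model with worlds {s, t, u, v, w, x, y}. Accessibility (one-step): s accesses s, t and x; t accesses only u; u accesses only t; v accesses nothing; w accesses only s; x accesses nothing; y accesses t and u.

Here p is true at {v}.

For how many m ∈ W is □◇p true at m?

s: successors {s, t, x}; ◇p there: s:F, t:F, x:F. ✗
t: successors {u}; ◇p there: u:F. ✗
u: successors {t}; ◇p there: t:F. ✗
v: no successors, so □◇p holds vacuously. ✓
w: successors {s}; ◇p there: s:F. ✗
x: no successors, so □◇p holds vacuously. ✓
y: successors {t, u}; ◇p there: t:F, u:F. ✗
Satisfying worlds: {v, x}.

2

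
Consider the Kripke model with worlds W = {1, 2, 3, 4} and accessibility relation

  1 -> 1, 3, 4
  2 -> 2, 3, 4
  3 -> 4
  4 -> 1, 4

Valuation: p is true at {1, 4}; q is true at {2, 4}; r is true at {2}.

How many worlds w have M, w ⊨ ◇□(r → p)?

1: successors {1, 3, 4}; □(r → p) there: 1:T, 3:T, 4:T. ✓
2: successors {2, 3, 4}; □(r → p) there: 2:F, 3:T, 4:T. ✓
3: successors {4}; □(r → p) there: 4:T. ✓
4: successors {1, 4}; □(r → p) there: 1:T, 4:T. ✓
Satisfying worlds: {1, 2, 3, 4}.

4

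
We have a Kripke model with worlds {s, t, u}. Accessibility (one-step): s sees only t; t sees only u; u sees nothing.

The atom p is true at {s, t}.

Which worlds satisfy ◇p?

{s}

s: successors {t}; p there: t:T. ✓
t: successors {u}; p there: u:F. ✗
u: no successors, so ◇p fails. ✗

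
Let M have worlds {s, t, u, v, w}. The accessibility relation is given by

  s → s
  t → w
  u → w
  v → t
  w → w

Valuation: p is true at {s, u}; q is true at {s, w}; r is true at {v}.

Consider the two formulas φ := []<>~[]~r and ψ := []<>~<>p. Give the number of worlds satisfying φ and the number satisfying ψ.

0 and 4

For []<>~[]~r:
s: successors {s}; <>~[]~r there: s:F. ✗
t: successors {w}; <>~[]~r there: w:F. ✗
u: successors {w}; <>~[]~r there: w:F. ✗
v: successors {t}; <>~[]~r there: t:F. ✗
w: successors {w}; <>~[]~r there: w:F. ✗
— 0 worlds.
For []<>~<>p:
s: successors {s}; <>~<>p there: s:F. ✗
t: successors {w}; <>~<>p there: w:T. ✓
u: successors {w}; <>~<>p there: w:T. ✓
v: successors {t}; <>~<>p there: t:T. ✓
w: successors {w}; <>~<>p there: w:T. ✓
— 4 worlds.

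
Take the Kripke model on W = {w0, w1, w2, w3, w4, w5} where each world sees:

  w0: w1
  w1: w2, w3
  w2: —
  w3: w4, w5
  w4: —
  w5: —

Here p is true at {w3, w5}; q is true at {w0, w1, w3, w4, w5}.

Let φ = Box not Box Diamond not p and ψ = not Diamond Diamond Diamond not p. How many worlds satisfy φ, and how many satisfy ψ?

4 and 5

For Box not Box Diamond not p:
w0: successors {w1}; not Box Diamond not p there: w1:T. ✓
w1: successors {w2, w3}; not Box Diamond not p there: w2:F, w3:T. ✗
w2: no successors, so Box not Box Diamond not p holds vacuously. ✓
w3: successors {w4, w5}; not Box Diamond not p there: w4:F, w5:F. ✗
w4: no successors, so Box not Box Diamond not p holds vacuously. ✓
w5: no successors, so Box not Box Diamond not p holds vacuously. ✓
— 4 worlds.
For not Diamond Diamond Diamond not p:
w0: Diamond Diamond Diamond not p is T. ✗
w1: Diamond Diamond Diamond not p is F. ✓
w2: Diamond Diamond Diamond not p is F. ✓
w3: Diamond Diamond Diamond not p is F. ✓
w4: Diamond Diamond Diamond not p is F. ✓
w5: Diamond Diamond Diamond not p is F. ✓
— 5 worlds.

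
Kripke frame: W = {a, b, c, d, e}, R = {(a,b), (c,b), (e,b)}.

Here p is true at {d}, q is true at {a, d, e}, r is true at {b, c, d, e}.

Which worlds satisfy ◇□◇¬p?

{a, c, e}

a: successors {b}; □◇¬p there: b:T. ✓
b: no successors, so ◇□◇¬p fails. ✗
c: successors {b}; □◇¬p there: b:T. ✓
d: no successors, so ◇□◇¬p fails. ✗
e: successors {b}; □◇¬p there: b:T. ✓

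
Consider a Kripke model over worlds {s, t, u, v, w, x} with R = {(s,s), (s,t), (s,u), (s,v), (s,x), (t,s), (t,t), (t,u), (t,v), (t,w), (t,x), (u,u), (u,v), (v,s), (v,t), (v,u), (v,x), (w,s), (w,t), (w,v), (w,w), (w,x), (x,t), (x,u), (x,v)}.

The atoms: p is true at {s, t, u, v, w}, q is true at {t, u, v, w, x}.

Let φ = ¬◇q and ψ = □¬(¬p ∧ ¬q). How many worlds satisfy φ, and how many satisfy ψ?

For ¬◇q:
s: ◇q is T. ✗
t: ◇q is T. ✗
u: ◇q is T. ✗
v: ◇q is T. ✗
w: ◇q is T. ✗
x: ◇q is T. ✗
— 0 worlds.
For □¬(¬p ∧ ¬q):
s: successors {s, t, u, v, x}; ¬(¬p ∧ ¬q) there: s:T, t:T, u:T, v:T, x:T. ✓
t: successors {s, t, u, v, w, x}; ¬(¬p ∧ ¬q) there: s:T, t:T, u:T, v:T, w:T, x:T. ✓
u: successors {u, v}; ¬(¬p ∧ ¬q) there: u:T, v:T. ✓
v: successors {s, t, u, x}; ¬(¬p ∧ ¬q) there: s:T, t:T, u:T, x:T. ✓
w: successors {s, t, v, w, x}; ¬(¬p ∧ ¬q) there: s:T, t:T, v:T, w:T, x:T. ✓
x: successors {t, u, v}; ¬(¬p ∧ ¬q) there: t:T, u:T, v:T. ✓
— 6 worlds.

0 and 6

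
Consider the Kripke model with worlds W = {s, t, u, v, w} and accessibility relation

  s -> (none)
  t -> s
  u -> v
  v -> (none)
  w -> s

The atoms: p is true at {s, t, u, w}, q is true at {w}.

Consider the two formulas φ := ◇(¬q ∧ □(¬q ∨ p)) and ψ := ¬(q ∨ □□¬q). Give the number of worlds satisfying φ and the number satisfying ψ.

For ◇(¬q ∧ □(¬q ∨ p)):
s: no successors, so ◇(¬q ∧ □(¬q ∨ p)) fails. ✗
t: successors {s}; ¬q ∧ □(¬q ∨ p) there: s:T. ✓
u: successors {v}; ¬q ∧ □(¬q ∨ p) there: v:T. ✓
v: no successors, so ◇(¬q ∧ □(¬q ∨ p)) fails. ✗
w: successors {s}; ¬q ∧ □(¬q ∨ p) there: s:T. ✓
— 3 worlds.
For ¬(q ∨ □□¬q):
s: q ∨ □□¬q is T. ✗
t: q ∨ □□¬q is T. ✗
u: q ∨ □□¬q is T. ✗
v: q ∨ □□¬q is T. ✗
w: q ∨ □□¬q is T. ✗
— 0 worlds.

3 and 0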